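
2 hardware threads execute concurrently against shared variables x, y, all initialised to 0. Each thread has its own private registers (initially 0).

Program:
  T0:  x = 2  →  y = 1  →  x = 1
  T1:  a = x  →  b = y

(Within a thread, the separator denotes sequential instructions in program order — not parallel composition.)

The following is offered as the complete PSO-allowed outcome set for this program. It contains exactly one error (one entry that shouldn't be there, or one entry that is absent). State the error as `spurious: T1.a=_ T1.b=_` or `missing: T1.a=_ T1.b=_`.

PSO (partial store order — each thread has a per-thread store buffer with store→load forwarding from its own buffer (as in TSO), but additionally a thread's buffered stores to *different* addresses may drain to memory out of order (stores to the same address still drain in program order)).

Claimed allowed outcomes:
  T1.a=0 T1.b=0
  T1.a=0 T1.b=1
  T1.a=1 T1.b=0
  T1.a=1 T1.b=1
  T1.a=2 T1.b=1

missing: T1.a=2 T1.b=0

outcome vector order: (T1.a,T1.b)
under PSO → (0,0); (0,1); (1,0); (1,1); (2,0); (2,1)
PSO∖claimed = {(2,0)}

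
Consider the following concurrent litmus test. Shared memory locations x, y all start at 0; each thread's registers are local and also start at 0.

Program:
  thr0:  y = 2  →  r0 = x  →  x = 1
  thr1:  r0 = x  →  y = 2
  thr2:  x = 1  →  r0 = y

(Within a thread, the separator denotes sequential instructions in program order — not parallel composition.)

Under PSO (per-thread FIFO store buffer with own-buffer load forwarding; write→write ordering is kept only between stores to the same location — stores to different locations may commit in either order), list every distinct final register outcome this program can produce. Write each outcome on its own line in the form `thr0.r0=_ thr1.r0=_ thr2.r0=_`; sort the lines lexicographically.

thr0.r0=0 thr1.r0=0 thr2.r0=0
thr0.r0=0 thr1.r0=0 thr2.r0=2
thr0.r0=0 thr1.r0=1 thr2.r0=0
thr0.r0=0 thr1.r0=1 thr2.r0=2
thr0.r0=1 thr1.r0=0 thr2.r0=0
thr0.r0=1 thr1.r0=0 thr2.r0=2
thr0.r0=1 thr1.r0=1 thr2.r0=0
thr0.r0=1 thr1.r0=1 thr2.r0=2

outcome vector order: (thr0.r0,thr1.r0,thr2.r0)
|PSO outcomes| = 8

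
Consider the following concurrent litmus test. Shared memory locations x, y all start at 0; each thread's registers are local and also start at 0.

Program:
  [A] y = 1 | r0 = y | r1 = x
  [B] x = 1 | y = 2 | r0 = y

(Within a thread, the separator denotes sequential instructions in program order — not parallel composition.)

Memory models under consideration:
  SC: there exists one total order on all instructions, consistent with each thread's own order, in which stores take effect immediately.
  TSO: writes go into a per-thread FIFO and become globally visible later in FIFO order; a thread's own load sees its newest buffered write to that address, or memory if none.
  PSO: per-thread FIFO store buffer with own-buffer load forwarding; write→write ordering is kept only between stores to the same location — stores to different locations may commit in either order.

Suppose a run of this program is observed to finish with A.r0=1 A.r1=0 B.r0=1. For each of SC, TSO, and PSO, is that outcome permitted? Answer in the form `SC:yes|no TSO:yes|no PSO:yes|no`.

SC:no TSO:yes PSO:yes

outcome vector order: (A.r0,A.r1,B.r0)
SC: 4 outcomes — {1/0/2; 1/1/1; 1/1/2; 2/1/2}
TSO: 5 outcomes — {1/0/1; 1/0/2; 1/1/1; 1/1/2; 2/1/2}
PSO: 6 outcomes — {1/0/1; 1/0/2; 1/1/1; 1/1/2; 2/0/2; 2/1/2}
target 1/0/1 ∈ {TSO,PSO}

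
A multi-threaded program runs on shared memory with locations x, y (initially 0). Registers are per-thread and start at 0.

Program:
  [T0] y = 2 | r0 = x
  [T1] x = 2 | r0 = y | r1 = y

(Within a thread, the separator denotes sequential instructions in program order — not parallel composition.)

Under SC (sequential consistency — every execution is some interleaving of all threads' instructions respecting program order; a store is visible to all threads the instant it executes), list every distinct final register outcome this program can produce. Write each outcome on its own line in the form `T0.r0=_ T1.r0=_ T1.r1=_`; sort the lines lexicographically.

outcome vector order: (T0.r0,T1.r0,T1.r1)
|SC outcomes| = 4

T0.r0=0 T1.r0=2 T1.r1=2
T0.r0=2 T1.r0=0 T1.r1=0
T0.r0=2 T1.r0=0 T1.r1=2
T0.r0=2 T1.r0=2 T1.r1=2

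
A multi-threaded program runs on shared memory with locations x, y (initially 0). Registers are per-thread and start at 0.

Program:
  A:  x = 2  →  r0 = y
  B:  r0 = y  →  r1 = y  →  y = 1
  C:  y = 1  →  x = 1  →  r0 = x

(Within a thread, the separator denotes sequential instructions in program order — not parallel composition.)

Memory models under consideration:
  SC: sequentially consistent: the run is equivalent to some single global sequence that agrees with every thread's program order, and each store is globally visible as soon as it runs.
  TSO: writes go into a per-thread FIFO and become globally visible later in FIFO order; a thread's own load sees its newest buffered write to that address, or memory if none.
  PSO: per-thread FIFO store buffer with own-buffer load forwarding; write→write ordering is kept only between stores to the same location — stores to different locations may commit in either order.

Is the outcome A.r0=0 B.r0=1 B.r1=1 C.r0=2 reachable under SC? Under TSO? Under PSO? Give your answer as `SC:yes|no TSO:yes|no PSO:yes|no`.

outcome vector order: (A.r0,B.r0,B.r1,C.r0)
SC: 9 outcomes — {(0,0,0,1) (0,0,1,1) (0,1,1,1) (1,0,0,1) (1,0,0,2) (1,0,1,1) (1,0,1,2) (1,1,1,1) (1,1,1,2)}
TSO: 12 outcomes — {(0,0,0,1) (0,0,0,2) (0,0,1,1) (0,0,1,2) (0,1,1,1) (0,1,1,2) (1,0,0,1) (1,0,0,2) (1,0,1,1) (1,0,1,2) (1,1,1,1) (1,1,1,2)}
PSO: 12 outcomes — {(0,0,0,1) (0,0,0,2) (0,0,1,1) (0,0,1,2) (0,1,1,1) (0,1,1,2) (1,0,0,1) (1,0,0,2) (1,0,1,1) (1,0,1,2) (1,1,1,1) (1,1,1,2)}
target (0,1,1,2) ∈ {TSO,PSO}

SC:no TSO:yes PSO:yes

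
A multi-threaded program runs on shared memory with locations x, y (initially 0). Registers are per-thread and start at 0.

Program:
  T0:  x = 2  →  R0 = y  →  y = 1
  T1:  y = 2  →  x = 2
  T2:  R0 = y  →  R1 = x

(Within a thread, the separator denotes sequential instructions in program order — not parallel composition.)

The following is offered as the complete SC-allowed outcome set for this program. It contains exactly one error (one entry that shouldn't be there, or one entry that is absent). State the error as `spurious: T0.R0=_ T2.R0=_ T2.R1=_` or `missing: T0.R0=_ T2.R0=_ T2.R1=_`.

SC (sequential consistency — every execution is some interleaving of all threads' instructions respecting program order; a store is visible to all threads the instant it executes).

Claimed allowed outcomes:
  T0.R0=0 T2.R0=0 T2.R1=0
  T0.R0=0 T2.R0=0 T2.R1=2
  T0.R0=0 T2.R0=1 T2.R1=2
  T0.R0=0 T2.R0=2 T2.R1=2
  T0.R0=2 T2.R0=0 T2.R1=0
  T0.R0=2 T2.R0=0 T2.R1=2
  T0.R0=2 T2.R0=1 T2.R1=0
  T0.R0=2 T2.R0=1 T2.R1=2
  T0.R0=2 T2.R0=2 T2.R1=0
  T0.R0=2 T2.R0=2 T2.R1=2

spurious: T0.R0=2 T2.R0=1 T2.R1=0

outcome vector order: (T0.R0,T2.R0,T2.R1)
[SC] allowed = {<0 0 0>, <0 0 2>, <0 1 2>, <0 2 2>, <2 0 0>, <2 0 2>, <2 1 2>, <2 2 0>, <2 2 2>}
claimed∖SC = {<2 1 0>}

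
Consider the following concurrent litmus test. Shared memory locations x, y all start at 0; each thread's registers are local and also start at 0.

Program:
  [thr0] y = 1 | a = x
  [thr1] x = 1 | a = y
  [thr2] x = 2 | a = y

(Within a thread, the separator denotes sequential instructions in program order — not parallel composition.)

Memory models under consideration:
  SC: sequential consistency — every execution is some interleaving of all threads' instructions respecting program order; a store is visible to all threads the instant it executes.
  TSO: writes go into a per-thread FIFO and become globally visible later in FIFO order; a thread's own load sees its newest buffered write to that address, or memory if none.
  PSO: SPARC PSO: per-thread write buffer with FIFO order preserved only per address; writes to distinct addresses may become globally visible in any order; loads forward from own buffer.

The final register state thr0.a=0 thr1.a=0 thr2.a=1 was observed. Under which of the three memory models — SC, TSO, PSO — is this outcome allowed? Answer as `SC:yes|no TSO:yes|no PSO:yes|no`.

SC:no TSO:yes PSO:yes

outcome vector order: (thr0.a,thr1.a,thr2.a)
under SC → 011, 100, 101, 110, 111, 200, 201, 210, 211
under TSO → 000, 001, 010, 011, 100, 101, 110, 111, 200, 201, 210, 211
under PSO → 000, 001, 010, 011, 100, 101, 110, 111, 200, 201, 210, 211
target 001 ∈ {TSO,PSO}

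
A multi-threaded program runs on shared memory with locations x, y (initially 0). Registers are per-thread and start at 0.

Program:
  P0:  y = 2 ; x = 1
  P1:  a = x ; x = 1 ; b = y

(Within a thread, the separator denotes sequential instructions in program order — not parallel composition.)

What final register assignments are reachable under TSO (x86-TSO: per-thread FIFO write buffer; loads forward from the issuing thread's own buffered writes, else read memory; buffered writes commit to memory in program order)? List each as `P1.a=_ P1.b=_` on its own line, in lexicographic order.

P1.a=0 P1.b=0
P1.a=0 P1.b=2
P1.a=1 P1.b=2

outcome vector order: (P1.a,P1.b)
|TSO outcomes| = 3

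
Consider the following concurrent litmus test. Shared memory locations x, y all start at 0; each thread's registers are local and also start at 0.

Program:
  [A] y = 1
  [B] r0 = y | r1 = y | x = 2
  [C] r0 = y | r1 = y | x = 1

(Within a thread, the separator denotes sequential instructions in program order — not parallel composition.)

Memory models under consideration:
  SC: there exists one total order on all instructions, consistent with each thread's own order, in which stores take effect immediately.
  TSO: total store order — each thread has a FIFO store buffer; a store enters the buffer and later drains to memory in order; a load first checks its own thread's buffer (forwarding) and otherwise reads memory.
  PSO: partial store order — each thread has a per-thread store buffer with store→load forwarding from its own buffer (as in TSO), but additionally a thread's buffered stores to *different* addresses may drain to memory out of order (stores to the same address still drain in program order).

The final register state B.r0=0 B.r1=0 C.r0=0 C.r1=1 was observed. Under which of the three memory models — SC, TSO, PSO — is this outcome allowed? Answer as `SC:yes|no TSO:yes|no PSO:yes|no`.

outcome vector order: (B.r0,B.r1,C.r0,C.r1)
[SC] allowed = {<0 0 0 0>; <0 0 0 1>; <0 0 1 1>; <0 1 0 0>; <0 1 0 1>; <0 1 1 1>; <1 1 0 0>; <1 1 0 1>; <1 1 1 1>}
[TSO] allowed = {<0 0 0 0>; <0 0 0 1>; <0 0 1 1>; <0 1 0 0>; <0 1 0 1>; <0 1 1 1>; <1 1 0 0>; <1 1 0 1>; <1 1 1 1>}
[PSO] allowed = {<0 0 0 0>; <0 0 0 1>; <0 0 1 1>; <0 1 0 0>; <0 1 0 1>; <0 1 1 1>; <1 1 0 0>; <1 1 0 1>; <1 1 1 1>}
target <0 0 0 1> ∈ {SC,TSO,PSO}

SC:yes TSO:yes PSO:yes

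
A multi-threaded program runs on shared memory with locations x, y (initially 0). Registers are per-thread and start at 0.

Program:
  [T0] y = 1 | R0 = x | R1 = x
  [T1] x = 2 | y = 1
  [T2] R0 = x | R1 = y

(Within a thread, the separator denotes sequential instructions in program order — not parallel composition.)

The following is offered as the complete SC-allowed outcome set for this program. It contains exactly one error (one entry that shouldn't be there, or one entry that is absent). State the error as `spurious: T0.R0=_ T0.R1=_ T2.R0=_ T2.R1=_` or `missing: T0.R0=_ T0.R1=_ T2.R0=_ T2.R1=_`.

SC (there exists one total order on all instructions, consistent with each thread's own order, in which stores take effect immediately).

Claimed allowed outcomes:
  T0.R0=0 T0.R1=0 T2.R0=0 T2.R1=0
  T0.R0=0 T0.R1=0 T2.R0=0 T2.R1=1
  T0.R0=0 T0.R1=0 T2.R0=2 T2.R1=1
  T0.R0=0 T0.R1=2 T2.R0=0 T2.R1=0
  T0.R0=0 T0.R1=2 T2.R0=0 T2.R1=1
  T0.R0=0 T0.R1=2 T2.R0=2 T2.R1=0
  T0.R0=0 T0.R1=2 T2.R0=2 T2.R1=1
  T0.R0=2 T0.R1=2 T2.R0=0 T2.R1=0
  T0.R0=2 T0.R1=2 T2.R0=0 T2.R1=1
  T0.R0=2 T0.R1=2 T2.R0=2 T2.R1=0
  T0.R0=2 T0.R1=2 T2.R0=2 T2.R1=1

outcome vector order: (T0.R0,T0.R1,T2.R0,T2.R1)
[SC] allowed = {(0,0,0,0), (0,0,0,1), (0,0,2,1), (0,2,0,0), (0,2,0,1), (0,2,2,1), (2,2,0,0), (2,2,0,1), (2,2,2,0), (2,2,2,1)}
claimed∖SC = {(0,2,2,0)}

spurious: T0.R0=0 T0.R1=2 T2.R0=2 T2.R1=0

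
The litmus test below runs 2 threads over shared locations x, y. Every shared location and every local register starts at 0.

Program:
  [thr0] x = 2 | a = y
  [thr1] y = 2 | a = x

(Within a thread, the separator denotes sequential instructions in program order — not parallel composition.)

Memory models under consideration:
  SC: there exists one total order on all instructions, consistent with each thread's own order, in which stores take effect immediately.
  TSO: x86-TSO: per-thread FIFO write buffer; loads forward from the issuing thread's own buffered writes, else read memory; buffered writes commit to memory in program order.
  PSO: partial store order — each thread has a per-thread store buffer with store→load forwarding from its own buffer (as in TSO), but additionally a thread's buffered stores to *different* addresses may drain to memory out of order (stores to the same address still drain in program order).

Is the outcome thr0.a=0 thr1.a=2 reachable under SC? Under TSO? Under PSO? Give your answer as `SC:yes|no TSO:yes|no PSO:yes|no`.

SC:yes TSO:yes PSO:yes

outcome vector order: (thr0.a,thr1.a)
under SC → <0 2>; <2 0>; <2 2>
under TSO → <0 0>; <0 2>; <2 0>; <2 2>
under PSO → <0 0>; <0 2>; <2 0>; <2 2>
target <0 2> ∈ {SC,TSO,PSO}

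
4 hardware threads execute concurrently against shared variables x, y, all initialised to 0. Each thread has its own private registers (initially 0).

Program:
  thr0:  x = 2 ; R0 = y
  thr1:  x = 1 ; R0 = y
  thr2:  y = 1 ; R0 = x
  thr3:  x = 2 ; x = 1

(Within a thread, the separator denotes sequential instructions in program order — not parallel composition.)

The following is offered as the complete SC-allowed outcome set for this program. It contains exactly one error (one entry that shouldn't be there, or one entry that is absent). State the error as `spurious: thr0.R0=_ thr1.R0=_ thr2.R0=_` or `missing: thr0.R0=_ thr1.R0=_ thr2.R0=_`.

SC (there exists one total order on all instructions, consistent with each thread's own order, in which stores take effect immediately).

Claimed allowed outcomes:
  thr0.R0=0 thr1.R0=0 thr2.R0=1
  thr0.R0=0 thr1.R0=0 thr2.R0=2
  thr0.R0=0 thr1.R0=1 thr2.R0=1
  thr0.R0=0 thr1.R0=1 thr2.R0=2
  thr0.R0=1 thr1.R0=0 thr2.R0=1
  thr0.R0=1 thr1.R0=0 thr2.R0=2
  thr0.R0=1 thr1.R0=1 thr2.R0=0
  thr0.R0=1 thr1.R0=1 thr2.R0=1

missing: thr0.R0=1 thr1.R0=1 thr2.R0=2

outcome vector order: (thr0.R0,thr1.R0,thr2.R0)
[SC] allowed = {0/0/1 0/0/2 0/1/1 0/1/2 1/0/1 1/0/2 1/1/0 1/1/1 1/1/2}
SC∖claimed = {1/1/2}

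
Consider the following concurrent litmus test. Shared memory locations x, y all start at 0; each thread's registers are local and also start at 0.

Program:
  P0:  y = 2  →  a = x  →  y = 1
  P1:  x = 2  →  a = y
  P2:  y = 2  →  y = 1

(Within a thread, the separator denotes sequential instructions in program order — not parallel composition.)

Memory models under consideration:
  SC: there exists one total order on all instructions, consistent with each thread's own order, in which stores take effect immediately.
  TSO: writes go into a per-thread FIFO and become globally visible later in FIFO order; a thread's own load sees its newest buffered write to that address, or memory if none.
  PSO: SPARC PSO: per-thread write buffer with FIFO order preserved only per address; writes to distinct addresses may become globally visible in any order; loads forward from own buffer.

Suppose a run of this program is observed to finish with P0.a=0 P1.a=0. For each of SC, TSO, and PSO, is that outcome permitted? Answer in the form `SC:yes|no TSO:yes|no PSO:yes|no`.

outcome vector order: (P0.a,P1.a)
SC: 5 outcomes — {0/1, 0/2, 2/0, 2/1, 2/2}
TSO: 6 outcomes — {0/0, 0/1, 0/2, 2/0, 2/1, 2/2}
PSO: 6 outcomes — {0/0, 0/1, 0/2, 2/0, 2/1, 2/2}
target 0/0 ∈ {TSO,PSO}

SC:no TSO:yes PSO:yes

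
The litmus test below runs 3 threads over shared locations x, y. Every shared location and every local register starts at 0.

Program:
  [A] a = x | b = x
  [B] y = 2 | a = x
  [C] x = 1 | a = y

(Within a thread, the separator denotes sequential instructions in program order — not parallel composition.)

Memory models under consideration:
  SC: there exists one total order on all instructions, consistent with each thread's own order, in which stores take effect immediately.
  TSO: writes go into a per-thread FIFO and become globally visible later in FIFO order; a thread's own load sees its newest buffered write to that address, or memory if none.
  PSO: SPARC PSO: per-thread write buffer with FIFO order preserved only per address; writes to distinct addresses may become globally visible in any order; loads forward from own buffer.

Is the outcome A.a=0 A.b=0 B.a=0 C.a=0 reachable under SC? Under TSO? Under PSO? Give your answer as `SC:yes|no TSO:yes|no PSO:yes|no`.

SC:no TSO:yes PSO:yes

outcome vector order: (A.a,A.b,B.a,C.a)
SC (9): 0002, 0010, 0012, 0102, 0110, 0112, 1102, 1110, 1112
TSO (12): 0000, 0002, 0010, 0012, 0100, 0102, 0110, 0112, 1100, 1102, 1110, 1112
PSO (12): 0000, 0002, 0010, 0012, 0100, 0102, 0110, 0112, 1100, 1102, 1110, 1112
target 0000 ∈ {TSO,PSO}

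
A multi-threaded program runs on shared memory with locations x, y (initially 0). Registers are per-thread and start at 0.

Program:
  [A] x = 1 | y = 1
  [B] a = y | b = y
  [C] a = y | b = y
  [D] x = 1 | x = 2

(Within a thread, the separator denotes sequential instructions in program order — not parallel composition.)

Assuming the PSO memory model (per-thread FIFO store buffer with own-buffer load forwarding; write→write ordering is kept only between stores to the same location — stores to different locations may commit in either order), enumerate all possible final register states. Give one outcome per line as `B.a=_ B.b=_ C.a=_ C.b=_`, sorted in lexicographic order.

B.a=0 B.b=0 C.a=0 C.b=0
B.a=0 B.b=0 C.a=0 C.b=1
B.a=0 B.b=0 C.a=1 C.b=1
B.a=0 B.b=1 C.a=0 C.b=0
B.a=0 B.b=1 C.a=0 C.b=1
B.a=0 B.b=1 C.a=1 C.b=1
B.a=1 B.b=1 C.a=0 C.b=0
B.a=1 B.b=1 C.a=0 C.b=1
B.a=1 B.b=1 C.a=1 C.b=1

outcome vector order: (B.a,B.b,C.a,C.b)
|PSO outcomes| = 9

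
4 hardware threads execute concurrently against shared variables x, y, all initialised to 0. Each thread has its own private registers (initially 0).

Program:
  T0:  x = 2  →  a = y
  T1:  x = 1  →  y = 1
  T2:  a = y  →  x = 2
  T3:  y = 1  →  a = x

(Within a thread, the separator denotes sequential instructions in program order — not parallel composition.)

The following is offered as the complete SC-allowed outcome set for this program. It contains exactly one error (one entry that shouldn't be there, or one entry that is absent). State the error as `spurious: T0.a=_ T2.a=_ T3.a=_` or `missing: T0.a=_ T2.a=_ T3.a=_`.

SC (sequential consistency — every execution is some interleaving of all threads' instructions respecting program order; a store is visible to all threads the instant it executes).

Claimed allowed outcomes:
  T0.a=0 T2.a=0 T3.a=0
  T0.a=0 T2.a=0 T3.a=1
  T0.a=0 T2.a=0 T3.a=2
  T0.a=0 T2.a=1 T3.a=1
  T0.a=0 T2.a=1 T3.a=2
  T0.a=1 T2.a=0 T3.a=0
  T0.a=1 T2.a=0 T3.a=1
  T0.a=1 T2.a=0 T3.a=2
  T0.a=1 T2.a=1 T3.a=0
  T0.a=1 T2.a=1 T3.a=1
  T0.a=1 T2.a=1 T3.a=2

spurious: T0.a=0 T2.a=0 T3.a=0

outcome vector order: (T0.a,T2.a,T3.a)
SC: 10 outcomes — {0/0/1, 0/0/2, 0/1/1, 0/1/2, 1/0/0, 1/0/1, 1/0/2, 1/1/0, 1/1/1, 1/1/2}
claimed∖SC = {0/0/0}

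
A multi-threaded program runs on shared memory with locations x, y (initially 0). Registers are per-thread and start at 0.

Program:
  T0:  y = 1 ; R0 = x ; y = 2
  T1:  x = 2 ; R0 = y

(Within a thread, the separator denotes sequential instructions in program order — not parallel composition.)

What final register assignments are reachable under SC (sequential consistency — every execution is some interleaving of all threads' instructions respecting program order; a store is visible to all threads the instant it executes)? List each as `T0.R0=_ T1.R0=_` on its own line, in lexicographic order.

outcome vector order: (T0.R0,T1.R0)
|SC outcomes| = 5

T0.R0=0 T1.R0=1
T0.R0=0 T1.R0=2
T0.R0=2 T1.R0=0
T0.R0=2 T1.R0=1
T0.R0=2 T1.R0=2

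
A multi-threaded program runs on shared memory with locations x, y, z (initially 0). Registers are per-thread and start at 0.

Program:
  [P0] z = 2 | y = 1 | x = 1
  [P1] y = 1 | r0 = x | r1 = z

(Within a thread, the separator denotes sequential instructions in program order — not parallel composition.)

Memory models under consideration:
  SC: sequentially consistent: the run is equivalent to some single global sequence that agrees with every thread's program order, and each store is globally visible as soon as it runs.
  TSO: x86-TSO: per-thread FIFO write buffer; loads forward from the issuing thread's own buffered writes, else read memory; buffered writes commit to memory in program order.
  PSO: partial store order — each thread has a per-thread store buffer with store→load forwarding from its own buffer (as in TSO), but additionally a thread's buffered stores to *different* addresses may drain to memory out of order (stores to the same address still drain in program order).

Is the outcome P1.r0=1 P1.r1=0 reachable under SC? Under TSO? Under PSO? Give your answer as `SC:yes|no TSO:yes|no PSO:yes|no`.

outcome vector order: (P1.r0,P1.r1)
SC: 3 outcomes — {<0 0>, <0 2>, <1 2>}
TSO: 3 outcomes — {<0 0>, <0 2>, <1 2>}
PSO: 4 outcomes — {<0 0>, <0 2>, <1 0>, <1 2>}
target <1 0> ∈ {PSO}

SC:no TSO:no PSO:yes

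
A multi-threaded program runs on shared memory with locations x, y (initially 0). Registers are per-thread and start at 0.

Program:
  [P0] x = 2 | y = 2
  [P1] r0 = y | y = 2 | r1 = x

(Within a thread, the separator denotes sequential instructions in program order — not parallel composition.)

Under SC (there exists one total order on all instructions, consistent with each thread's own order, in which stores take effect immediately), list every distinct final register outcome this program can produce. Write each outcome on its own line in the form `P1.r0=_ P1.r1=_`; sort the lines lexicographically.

P1.r0=0 P1.r1=0
P1.r0=0 P1.r1=2
P1.r0=2 P1.r1=2

outcome vector order: (P1.r0,P1.r1)
|SC outcomes| = 3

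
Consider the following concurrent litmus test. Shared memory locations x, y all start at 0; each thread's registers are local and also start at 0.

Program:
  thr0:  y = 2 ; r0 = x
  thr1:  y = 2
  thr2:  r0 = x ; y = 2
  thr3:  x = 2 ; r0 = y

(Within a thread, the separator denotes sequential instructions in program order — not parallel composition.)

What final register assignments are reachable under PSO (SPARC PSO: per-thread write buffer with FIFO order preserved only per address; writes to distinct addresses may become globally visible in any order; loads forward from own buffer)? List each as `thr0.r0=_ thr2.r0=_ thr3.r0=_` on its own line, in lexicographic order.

thr0.r0=0 thr2.r0=0 thr3.r0=0
thr0.r0=0 thr2.r0=0 thr3.r0=2
thr0.r0=0 thr2.r0=2 thr3.r0=0
thr0.r0=0 thr2.r0=2 thr3.r0=2
thr0.r0=2 thr2.r0=0 thr3.r0=0
thr0.r0=2 thr2.r0=0 thr3.r0=2
thr0.r0=2 thr2.r0=2 thr3.r0=0
thr0.r0=2 thr2.r0=2 thr3.r0=2

outcome vector order: (thr0.r0,thr2.r0,thr3.r0)
|PSO outcomes| = 8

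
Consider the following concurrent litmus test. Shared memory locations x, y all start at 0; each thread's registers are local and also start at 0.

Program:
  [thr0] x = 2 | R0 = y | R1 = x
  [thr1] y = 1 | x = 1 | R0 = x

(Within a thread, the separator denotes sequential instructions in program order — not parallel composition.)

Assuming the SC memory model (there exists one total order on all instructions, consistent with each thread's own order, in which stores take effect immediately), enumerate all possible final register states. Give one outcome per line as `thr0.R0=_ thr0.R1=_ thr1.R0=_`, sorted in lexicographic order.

outcome vector order: (thr0.R0,thr0.R1,thr1.R0)
|SC outcomes| = 5

thr0.R0=0 thr0.R1=1 thr1.R0=1
thr0.R0=0 thr0.R1=2 thr1.R0=1
thr0.R0=1 thr0.R1=1 thr1.R0=1
thr0.R0=1 thr0.R1=2 thr1.R0=1
thr0.R0=1 thr0.R1=2 thr1.R0=2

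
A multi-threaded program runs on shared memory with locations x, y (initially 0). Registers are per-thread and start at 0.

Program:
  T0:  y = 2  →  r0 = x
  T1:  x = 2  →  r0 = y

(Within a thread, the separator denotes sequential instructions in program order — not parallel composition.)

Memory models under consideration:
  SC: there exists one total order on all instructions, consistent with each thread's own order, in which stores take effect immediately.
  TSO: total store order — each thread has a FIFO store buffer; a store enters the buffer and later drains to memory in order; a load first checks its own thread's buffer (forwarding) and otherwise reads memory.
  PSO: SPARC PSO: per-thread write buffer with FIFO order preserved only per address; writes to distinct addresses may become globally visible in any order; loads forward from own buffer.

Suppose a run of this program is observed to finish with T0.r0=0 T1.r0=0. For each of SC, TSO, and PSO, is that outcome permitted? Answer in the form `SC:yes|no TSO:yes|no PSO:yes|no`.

SC:no TSO:yes PSO:yes

outcome vector order: (T0.r0,T1.r0)
SC: 3 outcomes — {<0 2> <2 0> <2 2>}
TSO: 4 outcomes — {<0 0> <0 2> <2 0> <2 2>}
PSO: 4 outcomes — {<0 0> <0 2> <2 0> <2 2>}
target <0 0> ∈ {TSO,PSO}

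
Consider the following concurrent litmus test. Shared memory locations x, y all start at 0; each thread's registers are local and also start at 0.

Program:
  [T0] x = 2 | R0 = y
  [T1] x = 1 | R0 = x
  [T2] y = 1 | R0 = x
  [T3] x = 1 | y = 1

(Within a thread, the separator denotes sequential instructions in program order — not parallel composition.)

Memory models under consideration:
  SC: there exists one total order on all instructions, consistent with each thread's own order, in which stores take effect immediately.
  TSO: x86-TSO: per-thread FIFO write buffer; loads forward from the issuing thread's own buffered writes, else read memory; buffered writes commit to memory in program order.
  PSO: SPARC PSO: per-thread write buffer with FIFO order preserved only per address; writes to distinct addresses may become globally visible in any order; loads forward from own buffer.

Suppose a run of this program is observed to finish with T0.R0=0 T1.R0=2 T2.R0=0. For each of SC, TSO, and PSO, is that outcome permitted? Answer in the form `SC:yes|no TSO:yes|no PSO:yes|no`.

SC:no TSO:yes PSO:yes

outcome vector order: (T0.R0,T1.R0,T2.R0)
[SC] allowed = {011 012 021 022 110 111 112 120 121 122}
[TSO] allowed = {010 011 012 020 021 022 110 111 112 120 121 122}
[PSO] allowed = {010 011 012 020 021 022 110 111 112 120 121 122}
target 020 ∈ {TSO,PSO}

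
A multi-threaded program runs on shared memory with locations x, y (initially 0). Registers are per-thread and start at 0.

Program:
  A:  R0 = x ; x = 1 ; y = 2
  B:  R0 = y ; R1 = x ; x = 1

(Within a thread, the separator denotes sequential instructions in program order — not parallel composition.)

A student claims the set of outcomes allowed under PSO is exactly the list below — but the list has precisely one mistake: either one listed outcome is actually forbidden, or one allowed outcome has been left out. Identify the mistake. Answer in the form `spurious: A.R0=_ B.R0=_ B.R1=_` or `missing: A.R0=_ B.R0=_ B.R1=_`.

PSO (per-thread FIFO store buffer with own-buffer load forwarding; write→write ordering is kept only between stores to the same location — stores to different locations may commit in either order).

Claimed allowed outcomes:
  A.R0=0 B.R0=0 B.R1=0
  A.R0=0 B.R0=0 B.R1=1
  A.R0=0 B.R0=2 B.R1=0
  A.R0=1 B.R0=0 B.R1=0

outcome vector order: (A.R0,B.R0,B.R1)
[PSO] allowed = {<0 0 0> <0 0 1> <0 2 0> <0 2 1> <1 0 0>}
PSO∖claimed = {<0 2 1>}

missing: A.R0=0 B.R0=2 B.R1=1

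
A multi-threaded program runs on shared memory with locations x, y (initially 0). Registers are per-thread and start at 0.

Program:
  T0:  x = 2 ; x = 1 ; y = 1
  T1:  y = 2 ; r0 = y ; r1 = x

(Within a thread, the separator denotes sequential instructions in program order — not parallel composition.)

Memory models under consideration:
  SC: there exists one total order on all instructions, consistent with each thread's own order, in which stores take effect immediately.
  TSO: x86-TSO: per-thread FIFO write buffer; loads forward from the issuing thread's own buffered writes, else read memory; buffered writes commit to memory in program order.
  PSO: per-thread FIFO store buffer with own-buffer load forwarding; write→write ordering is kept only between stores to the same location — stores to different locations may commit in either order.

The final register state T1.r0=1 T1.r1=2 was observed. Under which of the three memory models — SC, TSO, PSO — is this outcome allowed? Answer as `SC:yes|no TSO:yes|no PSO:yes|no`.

outcome vector order: (T1.r0,T1.r1)
under SC → (1,1), (2,0), (2,1), (2,2)
under TSO → (1,1), (2,0), (2,1), (2,2)
under PSO → (1,0), (1,1), (1,2), (2,0), (2,1), (2,2)
target (1,2) ∈ {PSO}

SC:no TSO:no PSO:yes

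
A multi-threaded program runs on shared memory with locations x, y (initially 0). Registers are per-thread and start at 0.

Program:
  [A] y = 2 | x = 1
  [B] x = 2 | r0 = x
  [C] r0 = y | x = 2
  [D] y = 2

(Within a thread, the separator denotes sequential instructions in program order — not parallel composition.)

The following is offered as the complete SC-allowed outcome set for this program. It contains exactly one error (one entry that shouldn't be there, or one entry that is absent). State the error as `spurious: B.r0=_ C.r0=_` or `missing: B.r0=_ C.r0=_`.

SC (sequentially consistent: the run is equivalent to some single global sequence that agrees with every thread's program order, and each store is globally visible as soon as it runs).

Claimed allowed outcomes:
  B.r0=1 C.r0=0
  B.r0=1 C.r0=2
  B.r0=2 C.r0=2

missing: B.r0=2 C.r0=0

outcome vector order: (B.r0,C.r0)
SC (4): 10, 12, 20, 22
SC∖claimed = {20}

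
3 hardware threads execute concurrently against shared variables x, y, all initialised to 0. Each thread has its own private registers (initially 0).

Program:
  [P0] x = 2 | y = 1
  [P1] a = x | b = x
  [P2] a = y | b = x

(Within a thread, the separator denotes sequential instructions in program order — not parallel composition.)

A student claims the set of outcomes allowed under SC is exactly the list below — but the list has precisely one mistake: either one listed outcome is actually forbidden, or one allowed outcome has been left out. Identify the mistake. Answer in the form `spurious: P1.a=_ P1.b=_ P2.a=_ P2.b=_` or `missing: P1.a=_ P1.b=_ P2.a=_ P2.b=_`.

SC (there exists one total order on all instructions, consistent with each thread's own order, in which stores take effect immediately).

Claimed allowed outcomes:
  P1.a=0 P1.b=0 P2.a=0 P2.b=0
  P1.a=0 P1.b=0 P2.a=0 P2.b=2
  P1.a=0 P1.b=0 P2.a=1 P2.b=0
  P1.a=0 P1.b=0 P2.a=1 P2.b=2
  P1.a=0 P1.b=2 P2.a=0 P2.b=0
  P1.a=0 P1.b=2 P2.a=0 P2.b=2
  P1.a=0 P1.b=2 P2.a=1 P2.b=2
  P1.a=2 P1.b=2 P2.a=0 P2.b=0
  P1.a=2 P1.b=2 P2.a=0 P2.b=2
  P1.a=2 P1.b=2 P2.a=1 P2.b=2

spurious: P1.a=0 P1.b=0 P2.a=1 P2.b=0

outcome vector order: (P1.a,P1.b,P2.a,P2.b)
SC: 9 outcomes — {0/0/0/0 0/0/0/2 0/0/1/2 0/2/0/0 0/2/0/2 0/2/1/2 2/2/0/0 2/2/0/2 2/2/1/2}
claimed∖SC = {0/0/1/0}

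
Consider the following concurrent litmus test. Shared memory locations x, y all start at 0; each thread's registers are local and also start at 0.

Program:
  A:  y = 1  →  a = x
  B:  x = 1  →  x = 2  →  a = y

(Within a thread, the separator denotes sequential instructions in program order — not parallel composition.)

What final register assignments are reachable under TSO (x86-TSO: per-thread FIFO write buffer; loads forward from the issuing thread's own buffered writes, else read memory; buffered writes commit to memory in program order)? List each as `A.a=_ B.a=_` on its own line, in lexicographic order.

outcome vector order: (A.a,B.a)
|TSO outcomes| = 6

A.a=0 B.a=0
A.a=0 B.a=1
A.a=1 B.a=0
A.a=1 B.a=1
A.a=2 B.a=0
A.a=2 B.a=1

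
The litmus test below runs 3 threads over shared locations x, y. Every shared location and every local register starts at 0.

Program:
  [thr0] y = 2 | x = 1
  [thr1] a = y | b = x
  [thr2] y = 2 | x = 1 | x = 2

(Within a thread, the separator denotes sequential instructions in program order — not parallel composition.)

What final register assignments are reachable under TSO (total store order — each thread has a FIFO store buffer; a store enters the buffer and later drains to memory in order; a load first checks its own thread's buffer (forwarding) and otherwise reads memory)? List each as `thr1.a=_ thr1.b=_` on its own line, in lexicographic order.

outcome vector order: (thr1.a,thr1.b)
|TSO outcomes| = 6

thr1.a=0 thr1.b=0
thr1.a=0 thr1.b=1
thr1.a=0 thr1.b=2
thr1.a=2 thr1.b=0
thr1.a=2 thr1.b=1
thr1.a=2 thr1.b=2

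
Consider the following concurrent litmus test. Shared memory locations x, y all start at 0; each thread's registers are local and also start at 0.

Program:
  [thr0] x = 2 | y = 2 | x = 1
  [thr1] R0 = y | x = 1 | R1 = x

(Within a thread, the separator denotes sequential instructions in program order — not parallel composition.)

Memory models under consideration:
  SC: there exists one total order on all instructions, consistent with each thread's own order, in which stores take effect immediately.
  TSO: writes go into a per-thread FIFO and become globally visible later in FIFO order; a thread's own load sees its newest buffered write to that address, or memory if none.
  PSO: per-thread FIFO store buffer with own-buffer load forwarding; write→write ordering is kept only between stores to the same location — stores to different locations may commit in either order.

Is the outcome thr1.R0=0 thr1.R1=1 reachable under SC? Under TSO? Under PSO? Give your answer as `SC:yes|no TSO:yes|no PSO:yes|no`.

SC:yes TSO:yes PSO:yes

outcome vector order: (thr1.R0,thr1.R1)
SC (3): 01, 02, 21
TSO (3): 01, 02, 21
PSO (4): 01, 02, 21, 22
target 01 ∈ {SC,TSO,PSO}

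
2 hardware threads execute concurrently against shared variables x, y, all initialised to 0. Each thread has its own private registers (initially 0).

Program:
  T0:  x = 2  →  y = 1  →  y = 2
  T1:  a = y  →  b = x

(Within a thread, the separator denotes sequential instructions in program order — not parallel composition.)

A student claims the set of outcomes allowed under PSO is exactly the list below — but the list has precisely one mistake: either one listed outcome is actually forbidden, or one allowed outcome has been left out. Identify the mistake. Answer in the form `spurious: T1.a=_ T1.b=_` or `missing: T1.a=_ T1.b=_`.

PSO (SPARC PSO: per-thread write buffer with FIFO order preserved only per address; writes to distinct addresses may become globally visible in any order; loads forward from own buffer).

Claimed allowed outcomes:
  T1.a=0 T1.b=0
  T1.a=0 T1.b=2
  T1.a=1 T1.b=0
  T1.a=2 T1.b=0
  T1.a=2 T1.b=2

outcome vector order: (T1.a,T1.b)
under PSO → 00; 02; 10; 12; 20; 22
PSO∖claimed = {12}

missing: T1.a=1 T1.b=2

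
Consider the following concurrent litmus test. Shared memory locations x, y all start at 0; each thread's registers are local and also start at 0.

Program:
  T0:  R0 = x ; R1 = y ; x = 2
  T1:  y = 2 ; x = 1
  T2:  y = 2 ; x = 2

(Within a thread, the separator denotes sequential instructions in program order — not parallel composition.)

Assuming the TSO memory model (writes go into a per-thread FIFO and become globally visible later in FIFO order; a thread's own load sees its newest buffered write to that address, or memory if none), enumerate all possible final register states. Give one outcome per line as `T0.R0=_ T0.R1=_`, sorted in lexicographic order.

outcome vector order: (T0.R0,T0.R1)
|TSO outcomes| = 4

T0.R0=0 T0.R1=0
T0.R0=0 T0.R1=2
T0.R0=1 T0.R1=2
T0.R0=2 T0.R1=2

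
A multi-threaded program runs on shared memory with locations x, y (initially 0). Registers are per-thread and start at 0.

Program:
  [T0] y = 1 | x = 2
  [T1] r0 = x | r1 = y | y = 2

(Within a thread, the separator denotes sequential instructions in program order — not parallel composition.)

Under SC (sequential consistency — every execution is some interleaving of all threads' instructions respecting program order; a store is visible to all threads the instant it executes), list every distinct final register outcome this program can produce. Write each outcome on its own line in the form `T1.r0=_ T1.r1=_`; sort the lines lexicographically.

T1.r0=0 T1.r1=0
T1.r0=0 T1.r1=1
T1.r0=2 T1.r1=1

outcome vector order: (T1.r0,T1.r1)
|SC outcomes| = 3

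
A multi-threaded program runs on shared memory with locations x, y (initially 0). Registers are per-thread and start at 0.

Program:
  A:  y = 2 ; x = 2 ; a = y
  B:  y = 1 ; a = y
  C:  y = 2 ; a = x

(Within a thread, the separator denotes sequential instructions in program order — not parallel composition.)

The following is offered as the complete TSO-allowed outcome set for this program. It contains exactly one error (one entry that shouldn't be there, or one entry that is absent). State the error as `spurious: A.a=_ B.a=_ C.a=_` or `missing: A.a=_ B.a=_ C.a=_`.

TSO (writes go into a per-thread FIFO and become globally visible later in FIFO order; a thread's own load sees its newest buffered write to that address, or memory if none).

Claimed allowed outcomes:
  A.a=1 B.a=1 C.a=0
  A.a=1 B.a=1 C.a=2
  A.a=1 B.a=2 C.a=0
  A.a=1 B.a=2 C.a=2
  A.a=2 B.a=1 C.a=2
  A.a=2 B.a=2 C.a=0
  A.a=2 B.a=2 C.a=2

missing: A.a=2 B.a=1 C.a=0

outcome vector order: (A.a,B.a,C.a)
[TSO] allowed = {110 112 120 122 210 212 220 222}
TSO∖claimed = {210}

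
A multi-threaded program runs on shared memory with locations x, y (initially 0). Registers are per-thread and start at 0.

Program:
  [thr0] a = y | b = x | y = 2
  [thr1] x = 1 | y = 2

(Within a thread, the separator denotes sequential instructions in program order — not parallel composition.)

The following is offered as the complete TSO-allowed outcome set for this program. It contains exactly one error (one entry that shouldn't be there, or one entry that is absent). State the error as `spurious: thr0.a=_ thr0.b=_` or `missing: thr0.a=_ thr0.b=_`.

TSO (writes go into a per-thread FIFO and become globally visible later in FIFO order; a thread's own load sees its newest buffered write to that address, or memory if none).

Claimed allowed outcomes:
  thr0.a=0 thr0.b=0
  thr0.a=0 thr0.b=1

missing: thr0.a=2 thr0.b=1

outcome vector order: (thr0.a,thr0.b)
TSO: 3 outcomes — {(0,0); (0,1); (2,1)}
TSO∖claimed = {(2,1)}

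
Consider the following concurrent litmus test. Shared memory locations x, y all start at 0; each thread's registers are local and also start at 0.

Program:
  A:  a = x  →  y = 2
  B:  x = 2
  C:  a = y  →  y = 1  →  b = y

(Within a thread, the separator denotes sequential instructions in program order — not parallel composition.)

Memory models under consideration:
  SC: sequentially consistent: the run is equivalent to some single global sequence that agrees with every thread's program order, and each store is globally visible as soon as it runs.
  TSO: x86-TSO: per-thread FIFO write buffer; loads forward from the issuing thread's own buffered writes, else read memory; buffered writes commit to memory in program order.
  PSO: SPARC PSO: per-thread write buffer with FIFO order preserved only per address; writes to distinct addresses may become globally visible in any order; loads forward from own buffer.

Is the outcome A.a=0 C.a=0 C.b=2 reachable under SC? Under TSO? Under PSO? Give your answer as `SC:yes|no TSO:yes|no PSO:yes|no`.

outcome vector order: (A.a,C.a,C.b)
SC: 6 outcomes — {0/0/1, 0/0/2, 0/2/1, 2/0/1, 2/0/2, 2/2/1}
TSO: 6 outcomes — {0/0/1, 0/0/2, 0/2/1, 2/0/1, 2/0/2, 2/2/1}
PSO: 6 outcomes — {0/0/1, 0/0/2, 0/2/1, 2/0/1, 2/0/2, 2/2/1}
target 0/0/2 ∈ {SC,TSO,PSO}

SC:yes TSO:yes PSO:yes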